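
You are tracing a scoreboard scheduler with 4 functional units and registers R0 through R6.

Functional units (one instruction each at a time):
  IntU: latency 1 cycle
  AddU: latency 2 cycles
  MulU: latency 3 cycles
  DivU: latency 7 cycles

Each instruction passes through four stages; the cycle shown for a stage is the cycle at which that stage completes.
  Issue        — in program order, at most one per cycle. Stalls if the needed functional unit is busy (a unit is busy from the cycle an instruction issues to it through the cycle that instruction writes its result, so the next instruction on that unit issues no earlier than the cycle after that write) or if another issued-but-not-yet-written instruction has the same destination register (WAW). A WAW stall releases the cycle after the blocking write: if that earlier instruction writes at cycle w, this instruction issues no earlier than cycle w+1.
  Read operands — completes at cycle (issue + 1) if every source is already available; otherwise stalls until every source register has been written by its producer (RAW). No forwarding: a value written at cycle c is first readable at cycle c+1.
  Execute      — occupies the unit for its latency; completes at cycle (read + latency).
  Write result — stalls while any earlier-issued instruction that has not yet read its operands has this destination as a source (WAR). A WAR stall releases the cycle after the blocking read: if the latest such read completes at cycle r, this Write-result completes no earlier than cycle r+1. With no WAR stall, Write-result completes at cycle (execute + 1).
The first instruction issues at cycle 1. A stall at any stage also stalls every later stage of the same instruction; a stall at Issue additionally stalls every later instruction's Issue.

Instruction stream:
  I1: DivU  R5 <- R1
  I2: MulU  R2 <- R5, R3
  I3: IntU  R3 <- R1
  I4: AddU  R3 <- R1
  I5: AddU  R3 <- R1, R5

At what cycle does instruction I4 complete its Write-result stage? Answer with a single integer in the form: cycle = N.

[I1] 1/2/9/10
[I2] 2/11/14/15  (RAW R5: wait I1 write@10)
[I3] 3/4/5/12  (WAR R3: wait I2 read@11)
[I4] 13/14/16/17  (WAW R3: wait I3 write@12)
[I5] 18/19/21/22  (struct: AddU busy until I4 writes@17)

cycle = 17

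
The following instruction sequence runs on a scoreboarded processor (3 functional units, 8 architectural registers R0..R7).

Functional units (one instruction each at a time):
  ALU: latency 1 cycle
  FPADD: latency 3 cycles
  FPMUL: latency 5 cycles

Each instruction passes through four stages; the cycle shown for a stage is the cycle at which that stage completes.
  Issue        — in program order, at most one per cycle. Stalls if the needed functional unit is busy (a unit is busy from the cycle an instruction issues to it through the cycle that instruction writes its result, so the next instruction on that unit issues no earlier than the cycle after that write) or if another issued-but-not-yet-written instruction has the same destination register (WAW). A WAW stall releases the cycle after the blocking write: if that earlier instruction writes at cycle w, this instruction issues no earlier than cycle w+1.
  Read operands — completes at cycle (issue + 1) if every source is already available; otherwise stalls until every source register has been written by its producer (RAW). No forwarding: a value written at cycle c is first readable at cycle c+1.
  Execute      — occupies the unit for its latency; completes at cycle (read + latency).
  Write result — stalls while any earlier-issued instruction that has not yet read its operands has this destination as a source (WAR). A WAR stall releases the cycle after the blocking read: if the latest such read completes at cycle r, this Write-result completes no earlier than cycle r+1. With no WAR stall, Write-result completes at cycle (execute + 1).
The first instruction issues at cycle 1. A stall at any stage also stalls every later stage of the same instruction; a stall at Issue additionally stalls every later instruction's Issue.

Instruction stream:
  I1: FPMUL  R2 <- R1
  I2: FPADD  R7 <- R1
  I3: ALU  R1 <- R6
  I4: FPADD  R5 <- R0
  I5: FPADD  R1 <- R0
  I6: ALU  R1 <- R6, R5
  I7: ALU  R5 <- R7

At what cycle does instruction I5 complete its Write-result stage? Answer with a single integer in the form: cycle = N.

I1  is:1  ro:2  ex:7  wr:8
I2  is:2  ro:3  ex:6  wr:7
I3  is:3  ro:4  ex:5  wr:6
I4  is:8  ro:9  ex:12  wr:13  — struct: FPADD busy until I2 writes@7
I5  is:14  ro:15  ex:18  wr:19  — struct: FPADD busy until I4 writes@13
I6  is:20  ro:21  ex:22  wr:23  — WAW R1: wait I5 write@19
I7  is:24  ro:25  ex:26  wr:27  — struct: ALU busy until I6 writes@23

cycle = 19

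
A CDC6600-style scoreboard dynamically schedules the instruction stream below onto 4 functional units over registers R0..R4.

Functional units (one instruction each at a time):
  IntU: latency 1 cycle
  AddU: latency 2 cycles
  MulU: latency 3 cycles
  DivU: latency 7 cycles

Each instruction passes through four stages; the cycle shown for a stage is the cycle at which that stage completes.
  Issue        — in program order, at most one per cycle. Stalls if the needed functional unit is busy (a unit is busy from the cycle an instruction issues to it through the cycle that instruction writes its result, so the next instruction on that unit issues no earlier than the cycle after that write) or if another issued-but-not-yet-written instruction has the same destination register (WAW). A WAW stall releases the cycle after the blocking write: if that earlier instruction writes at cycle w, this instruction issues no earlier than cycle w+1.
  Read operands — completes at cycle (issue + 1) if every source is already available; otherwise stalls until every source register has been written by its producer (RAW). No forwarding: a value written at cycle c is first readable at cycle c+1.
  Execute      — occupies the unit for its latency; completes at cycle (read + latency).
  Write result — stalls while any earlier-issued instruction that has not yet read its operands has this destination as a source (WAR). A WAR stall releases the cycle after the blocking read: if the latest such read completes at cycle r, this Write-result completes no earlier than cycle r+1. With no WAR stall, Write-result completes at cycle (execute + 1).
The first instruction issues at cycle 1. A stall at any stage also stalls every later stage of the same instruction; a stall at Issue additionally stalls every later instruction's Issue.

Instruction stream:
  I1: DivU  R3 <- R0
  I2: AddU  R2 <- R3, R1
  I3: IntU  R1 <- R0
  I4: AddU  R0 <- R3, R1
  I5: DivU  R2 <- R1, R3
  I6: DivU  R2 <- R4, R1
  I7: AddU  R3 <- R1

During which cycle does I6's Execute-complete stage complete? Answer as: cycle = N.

cycle = 34

1) issue 1, read 2, done 9, write 10
2) issue 2, read 11, done 13, write 14  <RAW R3: wait I1 write@10>
3) issue 3, read 4, done 5, write 12  <WAR R1: wait I2 read@11>
4) issue 15, read 16, done 18, write 19  <struct: AddU busy until I2 writes@14>
5) issue 16, read 17, done 24, write 25
6) issue 26, read 27, done 34, write 35  <struct: DivU busy until I5 writes@25>
7) issue 27, read 28, done 30, write 31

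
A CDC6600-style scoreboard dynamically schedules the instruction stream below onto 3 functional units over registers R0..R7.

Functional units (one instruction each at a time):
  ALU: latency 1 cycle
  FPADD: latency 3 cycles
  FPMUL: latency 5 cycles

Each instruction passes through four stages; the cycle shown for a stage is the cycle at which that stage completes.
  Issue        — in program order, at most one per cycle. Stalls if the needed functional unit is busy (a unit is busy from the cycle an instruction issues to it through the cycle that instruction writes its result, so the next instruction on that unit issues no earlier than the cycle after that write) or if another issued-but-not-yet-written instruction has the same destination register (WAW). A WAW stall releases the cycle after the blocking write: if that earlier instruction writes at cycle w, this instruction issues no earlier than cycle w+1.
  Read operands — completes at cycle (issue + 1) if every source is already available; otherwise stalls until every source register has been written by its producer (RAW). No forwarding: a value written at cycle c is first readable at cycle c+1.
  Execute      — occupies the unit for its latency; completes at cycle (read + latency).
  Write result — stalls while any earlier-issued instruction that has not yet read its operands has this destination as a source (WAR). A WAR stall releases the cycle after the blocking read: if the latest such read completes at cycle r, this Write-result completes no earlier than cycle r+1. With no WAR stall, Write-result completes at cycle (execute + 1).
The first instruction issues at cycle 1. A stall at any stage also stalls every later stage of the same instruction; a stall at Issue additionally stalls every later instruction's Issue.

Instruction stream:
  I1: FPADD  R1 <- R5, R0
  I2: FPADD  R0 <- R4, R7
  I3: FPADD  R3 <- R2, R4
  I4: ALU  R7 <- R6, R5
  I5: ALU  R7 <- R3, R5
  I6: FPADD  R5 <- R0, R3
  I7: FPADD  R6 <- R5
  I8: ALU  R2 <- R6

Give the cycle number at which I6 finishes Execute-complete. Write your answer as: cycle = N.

cycle = 23

cycle 1: I1 dispatched to FPADD
cycle 2: I1 operands ready
cycle 5: I1 complete
cycle 6: R1←I1
cycle 7: I2 dispatched to FPADD
cycle 8: I2 operands ready
cycle 11: I2 complete
cycle 12: R0←I2
cycle 13: I3 dispatched to FPADD
cycle 14: I3 operands ready · I4 dispatched to ALU
cycle 15: I4 operands ready
cycle 16: I4 complete
cycle 17: I3 complete · R7←I4
cycle 18: R3←I3 · I5 dispatched to ALU
cycle 19: I5 operands ready · I6 dispatched to FPADD
cycle 20: I5 complete · I6 operands ready
cycle 21: R7←I5
cycle 23: I6 complete
cycle 24: R5←I6
cycle 25: I7 dispatched to FPADD
cycle 26: I7 operands ready · I8 dispatched to ALU
cycle 29: I7 complete
cycle 30: R6←I7
cycle 31: I8 operands ready
cycle 32: I8 complete
cycle 33: R2←I8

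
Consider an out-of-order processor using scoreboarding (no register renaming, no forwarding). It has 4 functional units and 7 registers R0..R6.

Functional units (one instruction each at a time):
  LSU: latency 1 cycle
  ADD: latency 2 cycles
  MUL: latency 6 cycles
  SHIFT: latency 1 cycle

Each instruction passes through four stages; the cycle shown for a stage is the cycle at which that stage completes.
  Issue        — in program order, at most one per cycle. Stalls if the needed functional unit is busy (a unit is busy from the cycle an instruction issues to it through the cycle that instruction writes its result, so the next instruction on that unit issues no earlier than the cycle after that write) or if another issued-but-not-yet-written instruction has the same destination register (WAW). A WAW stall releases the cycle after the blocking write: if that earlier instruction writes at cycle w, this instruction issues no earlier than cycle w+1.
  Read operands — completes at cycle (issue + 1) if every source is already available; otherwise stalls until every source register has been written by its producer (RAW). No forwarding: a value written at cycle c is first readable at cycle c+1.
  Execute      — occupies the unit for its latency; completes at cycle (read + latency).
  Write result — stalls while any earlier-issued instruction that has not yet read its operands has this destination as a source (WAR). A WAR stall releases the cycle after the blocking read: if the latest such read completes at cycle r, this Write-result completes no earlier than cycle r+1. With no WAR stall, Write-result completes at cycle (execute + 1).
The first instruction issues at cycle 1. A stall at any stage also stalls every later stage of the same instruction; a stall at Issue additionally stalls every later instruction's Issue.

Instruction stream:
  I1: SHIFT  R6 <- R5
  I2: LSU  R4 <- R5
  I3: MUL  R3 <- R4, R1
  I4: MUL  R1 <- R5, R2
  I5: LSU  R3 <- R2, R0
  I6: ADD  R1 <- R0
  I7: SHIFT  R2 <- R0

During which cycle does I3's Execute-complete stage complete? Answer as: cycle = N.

cycle = 12

  I1 | 1 | 2 | 3 | 4
  I2 | 2 | 3 | 4 | 5
  I3 | 3 | 6 | 12 | 13   RAW R4: wait I2 write@5
  I4 | 14 | 15 | 21 | 22   struct: MUL busy until I3 writes@13
  I5 | 15 | 16 | 17 | 18
  I6 | 23 | 24 | 26 | 27   WAW R1: wait I4 write@22
  I7 | 24 | 25 | 26 | 27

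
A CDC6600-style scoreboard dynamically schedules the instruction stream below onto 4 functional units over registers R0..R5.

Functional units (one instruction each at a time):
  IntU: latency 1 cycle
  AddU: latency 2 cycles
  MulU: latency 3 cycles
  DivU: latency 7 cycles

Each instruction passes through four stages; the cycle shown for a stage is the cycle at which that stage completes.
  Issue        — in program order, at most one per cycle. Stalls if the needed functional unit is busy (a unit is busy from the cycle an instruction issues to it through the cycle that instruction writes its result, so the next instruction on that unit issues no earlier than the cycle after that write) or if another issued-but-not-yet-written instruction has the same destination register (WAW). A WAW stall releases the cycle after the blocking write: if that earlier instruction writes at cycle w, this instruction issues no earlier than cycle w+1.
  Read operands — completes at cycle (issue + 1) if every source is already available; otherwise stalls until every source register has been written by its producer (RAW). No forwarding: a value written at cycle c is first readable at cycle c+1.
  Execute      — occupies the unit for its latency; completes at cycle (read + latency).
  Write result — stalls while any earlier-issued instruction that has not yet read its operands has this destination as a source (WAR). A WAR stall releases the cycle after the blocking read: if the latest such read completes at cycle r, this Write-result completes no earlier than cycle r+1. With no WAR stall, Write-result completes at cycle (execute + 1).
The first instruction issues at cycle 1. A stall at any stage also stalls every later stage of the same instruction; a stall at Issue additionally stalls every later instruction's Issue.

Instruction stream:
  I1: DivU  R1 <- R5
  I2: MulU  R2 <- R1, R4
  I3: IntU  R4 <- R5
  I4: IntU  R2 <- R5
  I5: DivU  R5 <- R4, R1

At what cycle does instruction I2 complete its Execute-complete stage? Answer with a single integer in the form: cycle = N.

[1] I1 dispatched to DivU
[2] I1 operands ready · I2 dispatched to MulU
[3] I3 dispatched to IntU
[4] I3 operands ready
[5] I3 complete
[9] I1 complete
[10] R1←I1
[11] I2 operands ready
[12] R4←I3
[14] I2 complete
[15] R2←I2
[16] I4 dispatched to IntU
[17] I4 operands ready · I5 dispatched to DivU
[18] I4 complete · I5 operands ready
[19] R2←I4
[25] I5 complete
[26] R5←I5

cycle = 14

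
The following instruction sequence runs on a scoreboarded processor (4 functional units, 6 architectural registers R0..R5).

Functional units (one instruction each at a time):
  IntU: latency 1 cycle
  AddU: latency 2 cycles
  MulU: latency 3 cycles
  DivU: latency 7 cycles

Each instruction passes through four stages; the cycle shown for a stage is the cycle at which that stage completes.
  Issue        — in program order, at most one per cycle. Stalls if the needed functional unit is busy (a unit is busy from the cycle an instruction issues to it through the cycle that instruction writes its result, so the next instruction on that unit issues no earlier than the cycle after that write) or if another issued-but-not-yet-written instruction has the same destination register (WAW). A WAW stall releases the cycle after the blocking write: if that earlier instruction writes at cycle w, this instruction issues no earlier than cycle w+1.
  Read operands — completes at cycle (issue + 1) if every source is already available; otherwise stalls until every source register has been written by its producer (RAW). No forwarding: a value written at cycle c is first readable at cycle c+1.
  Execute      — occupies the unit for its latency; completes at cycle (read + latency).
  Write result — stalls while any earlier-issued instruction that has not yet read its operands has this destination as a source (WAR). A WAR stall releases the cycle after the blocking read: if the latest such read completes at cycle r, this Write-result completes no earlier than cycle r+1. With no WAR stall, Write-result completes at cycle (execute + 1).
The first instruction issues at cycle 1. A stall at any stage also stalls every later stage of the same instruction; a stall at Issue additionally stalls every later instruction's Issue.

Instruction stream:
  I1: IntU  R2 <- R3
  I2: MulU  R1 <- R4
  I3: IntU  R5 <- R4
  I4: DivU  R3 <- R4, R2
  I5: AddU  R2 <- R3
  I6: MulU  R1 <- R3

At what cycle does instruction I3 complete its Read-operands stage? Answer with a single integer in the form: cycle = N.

I1 -> (1, 2, 3, 4)
I2 -> (2, 3, 6, 7)
I3 -> (5, 6, 7, 8)  // struct: IntU busy until I1 writes@4
I4 -> (6, 7, 14, 15)
I5 -> (7, 16, 18, 19)  // RAW R3: wait I4 write@15
I6 -> (8, 16, 19, 20)  // RAW R3: wait I4 write@15

cycle = 6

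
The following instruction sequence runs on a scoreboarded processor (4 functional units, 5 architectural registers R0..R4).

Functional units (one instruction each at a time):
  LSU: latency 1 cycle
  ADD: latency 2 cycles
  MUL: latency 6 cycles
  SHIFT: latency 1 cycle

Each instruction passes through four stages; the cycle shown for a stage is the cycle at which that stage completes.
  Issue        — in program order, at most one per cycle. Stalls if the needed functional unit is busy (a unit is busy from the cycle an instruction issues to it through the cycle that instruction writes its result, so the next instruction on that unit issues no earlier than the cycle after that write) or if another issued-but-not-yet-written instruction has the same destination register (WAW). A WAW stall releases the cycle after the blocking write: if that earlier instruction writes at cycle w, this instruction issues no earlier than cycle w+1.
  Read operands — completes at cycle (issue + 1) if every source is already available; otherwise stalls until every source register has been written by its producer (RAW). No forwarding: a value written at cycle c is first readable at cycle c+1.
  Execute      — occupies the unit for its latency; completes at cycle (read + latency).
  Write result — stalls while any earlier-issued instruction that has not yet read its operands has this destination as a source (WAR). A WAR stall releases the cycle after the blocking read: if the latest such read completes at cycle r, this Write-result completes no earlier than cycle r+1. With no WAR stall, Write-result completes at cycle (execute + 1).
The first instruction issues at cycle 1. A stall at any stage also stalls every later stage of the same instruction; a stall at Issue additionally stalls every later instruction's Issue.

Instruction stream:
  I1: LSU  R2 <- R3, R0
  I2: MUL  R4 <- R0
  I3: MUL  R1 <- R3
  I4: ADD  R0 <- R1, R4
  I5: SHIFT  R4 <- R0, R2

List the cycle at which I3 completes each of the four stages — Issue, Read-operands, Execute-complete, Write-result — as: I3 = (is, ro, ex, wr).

I3 = (11, 12, 18, 19)

1) issue 1, read 2, done 3, write 4
2) issue 2, read 3, done 9, write 10
3) issue 11, read 12, done 18, write 19  <struct: MUL busy until I2 writes@10>
4) issue 12, read 20, done 22, write 23  <RAW R1: wait I3 write@19>
5) issue 13, read 24, done 25, write 26  <RAW R0: wait I4 write@23>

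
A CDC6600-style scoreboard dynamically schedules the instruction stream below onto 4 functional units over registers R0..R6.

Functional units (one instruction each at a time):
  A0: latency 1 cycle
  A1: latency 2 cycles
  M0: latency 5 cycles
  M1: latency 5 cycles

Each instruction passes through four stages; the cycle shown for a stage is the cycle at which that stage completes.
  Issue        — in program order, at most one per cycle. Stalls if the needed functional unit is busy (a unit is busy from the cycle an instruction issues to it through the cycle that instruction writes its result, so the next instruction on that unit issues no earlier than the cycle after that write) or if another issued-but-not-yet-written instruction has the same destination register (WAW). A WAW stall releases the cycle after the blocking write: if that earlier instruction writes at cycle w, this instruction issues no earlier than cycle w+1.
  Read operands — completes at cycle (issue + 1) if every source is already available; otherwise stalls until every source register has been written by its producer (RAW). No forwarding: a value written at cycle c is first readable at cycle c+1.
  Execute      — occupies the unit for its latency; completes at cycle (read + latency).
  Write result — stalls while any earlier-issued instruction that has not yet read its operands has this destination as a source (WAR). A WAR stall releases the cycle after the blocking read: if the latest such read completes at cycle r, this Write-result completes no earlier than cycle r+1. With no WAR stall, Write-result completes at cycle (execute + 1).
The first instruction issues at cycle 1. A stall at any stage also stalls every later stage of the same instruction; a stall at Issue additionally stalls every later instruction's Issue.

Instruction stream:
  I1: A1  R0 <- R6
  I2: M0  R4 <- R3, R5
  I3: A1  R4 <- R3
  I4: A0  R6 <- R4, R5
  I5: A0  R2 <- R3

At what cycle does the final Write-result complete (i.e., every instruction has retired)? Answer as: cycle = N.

1) issue 1, read 2, done 4, write 5
2) issue 2, read 3, done 8, write 9
3) issue 10, read 11, done 13, write 14  <WAW R4: wait I2 write@9>
4) issue 11, read 15, done 16, write 17  <RAW R4: wait I3 write@14>
5) issue 18, read 19, done 20, write 21  <struct: A0 busy until I4 writes@17>

cycle = 21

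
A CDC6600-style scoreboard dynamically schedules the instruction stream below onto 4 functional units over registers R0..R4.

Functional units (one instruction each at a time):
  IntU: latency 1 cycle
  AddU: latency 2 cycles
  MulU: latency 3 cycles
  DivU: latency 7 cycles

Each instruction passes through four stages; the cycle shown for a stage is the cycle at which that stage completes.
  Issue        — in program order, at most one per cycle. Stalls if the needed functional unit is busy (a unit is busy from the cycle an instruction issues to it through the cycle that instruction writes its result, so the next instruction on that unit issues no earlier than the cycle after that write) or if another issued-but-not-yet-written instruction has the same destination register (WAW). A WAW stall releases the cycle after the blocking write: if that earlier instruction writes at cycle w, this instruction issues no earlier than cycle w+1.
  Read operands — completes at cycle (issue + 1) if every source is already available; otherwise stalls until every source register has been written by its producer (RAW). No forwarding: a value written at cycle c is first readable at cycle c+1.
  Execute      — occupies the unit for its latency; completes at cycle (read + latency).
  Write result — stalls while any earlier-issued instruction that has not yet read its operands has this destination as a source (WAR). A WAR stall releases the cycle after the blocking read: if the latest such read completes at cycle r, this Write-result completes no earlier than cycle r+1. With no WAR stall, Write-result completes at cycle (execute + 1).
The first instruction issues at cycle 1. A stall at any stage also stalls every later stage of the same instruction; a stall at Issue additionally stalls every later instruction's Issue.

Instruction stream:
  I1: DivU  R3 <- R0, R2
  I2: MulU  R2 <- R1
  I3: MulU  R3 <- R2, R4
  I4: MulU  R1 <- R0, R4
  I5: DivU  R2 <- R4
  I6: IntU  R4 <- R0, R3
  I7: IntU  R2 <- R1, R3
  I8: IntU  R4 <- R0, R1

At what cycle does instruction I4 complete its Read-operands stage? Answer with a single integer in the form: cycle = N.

cycle = 18

cycle 1: I1 issues→DivU
cycle 2: I1 reads, I2 issues→MulU
cycle 3: I2 reads
cycle 6: I2 exec-done
cycle 7: I2 writes R2
cycle 9: I1 exec-done
cycle 10: I1 writes R3
cycle 11: I3 issues→MulU
cycle 12: I3 reads
cycle 15: I3 exec-done
cycle 16: I3 writes R3
cycle 17: I4 issues→MulU
cycle 18: I4 reads, I5 issues→DivU
cycle 19: I5 reads, I6 issues→IntU
cycle 20: I6 reads
cycle 21: I4 exec-done, I6 exec-done
cycle 22: I4 writes R1, I6 writes R4
cycle 26: I5 exec-done
cycle 27: I5 writes R2
cycle 28: I7 issues→IntU
cycle 29: I7 reads
cycle 30: I7 exec-done
cycle 31: I7 writes R2
cycle 32: I8 issues→IntU
cycle 33: I8 reads
cycle 34: I8 exec-done
cycle 35: I8 writes R4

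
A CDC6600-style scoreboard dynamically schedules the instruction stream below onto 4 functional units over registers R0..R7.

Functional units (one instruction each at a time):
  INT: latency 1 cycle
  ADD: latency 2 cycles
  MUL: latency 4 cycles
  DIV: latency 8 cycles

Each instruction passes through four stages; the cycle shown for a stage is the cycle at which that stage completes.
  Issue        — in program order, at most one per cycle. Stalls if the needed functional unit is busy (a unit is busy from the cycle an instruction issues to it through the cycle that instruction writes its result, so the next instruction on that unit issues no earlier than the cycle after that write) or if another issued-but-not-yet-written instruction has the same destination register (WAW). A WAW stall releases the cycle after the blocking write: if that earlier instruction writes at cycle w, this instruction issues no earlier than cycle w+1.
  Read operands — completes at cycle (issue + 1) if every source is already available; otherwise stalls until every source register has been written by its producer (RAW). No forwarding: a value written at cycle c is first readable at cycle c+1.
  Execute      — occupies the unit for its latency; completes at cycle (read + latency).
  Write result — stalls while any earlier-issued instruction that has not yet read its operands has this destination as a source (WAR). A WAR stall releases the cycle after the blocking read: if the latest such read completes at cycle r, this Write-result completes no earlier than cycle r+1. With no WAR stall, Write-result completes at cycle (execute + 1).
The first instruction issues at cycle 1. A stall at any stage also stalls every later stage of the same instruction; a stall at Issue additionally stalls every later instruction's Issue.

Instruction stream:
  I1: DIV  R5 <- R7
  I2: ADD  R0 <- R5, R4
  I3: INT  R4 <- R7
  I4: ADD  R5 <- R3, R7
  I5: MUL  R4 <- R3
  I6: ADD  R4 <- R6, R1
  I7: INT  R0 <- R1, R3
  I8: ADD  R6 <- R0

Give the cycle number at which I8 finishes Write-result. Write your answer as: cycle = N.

cycle = 33

[I1] 1/2/10/11
[I2] 2/12/14/15  (RAW R5: wait I1 write@11)
[I3] 3/4/5/13  (WAR R4: wait I2 read@12)
[I4] 16/17/19/20  (struct: ADD busy until I2 writes@15)
[I5] 17/18/22/23
[I6] 24/25/27/28  (WAW R4: wait I5 write@23)
[I7] 25/26/27/28
[I8] 29/30/32/33  (struct: ADD busy until I6 writes@28)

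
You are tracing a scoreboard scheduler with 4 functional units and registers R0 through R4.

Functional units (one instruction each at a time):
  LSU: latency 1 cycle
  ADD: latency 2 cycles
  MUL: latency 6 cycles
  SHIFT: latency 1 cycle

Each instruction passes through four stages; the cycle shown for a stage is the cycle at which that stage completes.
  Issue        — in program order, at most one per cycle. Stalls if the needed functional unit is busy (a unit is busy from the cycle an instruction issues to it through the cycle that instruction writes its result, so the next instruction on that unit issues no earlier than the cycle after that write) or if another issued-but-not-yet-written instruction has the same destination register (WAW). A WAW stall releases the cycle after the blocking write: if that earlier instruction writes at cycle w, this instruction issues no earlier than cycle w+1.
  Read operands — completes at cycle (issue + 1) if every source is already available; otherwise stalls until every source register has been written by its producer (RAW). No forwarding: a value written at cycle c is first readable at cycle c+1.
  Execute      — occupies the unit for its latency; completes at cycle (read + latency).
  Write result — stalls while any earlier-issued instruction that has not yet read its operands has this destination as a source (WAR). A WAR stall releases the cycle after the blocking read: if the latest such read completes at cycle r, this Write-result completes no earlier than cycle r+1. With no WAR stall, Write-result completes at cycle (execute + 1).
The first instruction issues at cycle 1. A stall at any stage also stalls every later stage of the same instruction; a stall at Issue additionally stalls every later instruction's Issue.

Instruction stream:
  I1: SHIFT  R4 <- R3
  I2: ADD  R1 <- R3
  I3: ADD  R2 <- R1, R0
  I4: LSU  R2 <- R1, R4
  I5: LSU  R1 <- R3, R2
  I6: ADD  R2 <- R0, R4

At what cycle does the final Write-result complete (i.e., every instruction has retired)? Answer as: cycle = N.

cycle 1: I1 issues→SHIFT
cycle 2: I1 reads · I2 issues→ADD
cycle 3: I1 exec-done · I2 reads
cycle 4: I1 writes R4
cycle 5: I2 exec-done
cycle 6: I2 writes R1
cycle 7: I3 issues→ADD
cycle 8: I3 reads
cycle 10: I3 exec-done
cycle 11: I3 writes R2
cycle 12: I4 issues→LSU
cycle 13: I4 reads
cycle 14: I4 exec-done
cycle 15: I4 writes R2
cycle 16: I5 issues→LSU
cycle 17: I5 reads · I6 issues→ADD
cycle 18: I5 exec-done · I6 reads
cycle 19: I5 writes R1
cycle 20: I6 exec-done
cycle 21: I6 writes R2

cycle = 21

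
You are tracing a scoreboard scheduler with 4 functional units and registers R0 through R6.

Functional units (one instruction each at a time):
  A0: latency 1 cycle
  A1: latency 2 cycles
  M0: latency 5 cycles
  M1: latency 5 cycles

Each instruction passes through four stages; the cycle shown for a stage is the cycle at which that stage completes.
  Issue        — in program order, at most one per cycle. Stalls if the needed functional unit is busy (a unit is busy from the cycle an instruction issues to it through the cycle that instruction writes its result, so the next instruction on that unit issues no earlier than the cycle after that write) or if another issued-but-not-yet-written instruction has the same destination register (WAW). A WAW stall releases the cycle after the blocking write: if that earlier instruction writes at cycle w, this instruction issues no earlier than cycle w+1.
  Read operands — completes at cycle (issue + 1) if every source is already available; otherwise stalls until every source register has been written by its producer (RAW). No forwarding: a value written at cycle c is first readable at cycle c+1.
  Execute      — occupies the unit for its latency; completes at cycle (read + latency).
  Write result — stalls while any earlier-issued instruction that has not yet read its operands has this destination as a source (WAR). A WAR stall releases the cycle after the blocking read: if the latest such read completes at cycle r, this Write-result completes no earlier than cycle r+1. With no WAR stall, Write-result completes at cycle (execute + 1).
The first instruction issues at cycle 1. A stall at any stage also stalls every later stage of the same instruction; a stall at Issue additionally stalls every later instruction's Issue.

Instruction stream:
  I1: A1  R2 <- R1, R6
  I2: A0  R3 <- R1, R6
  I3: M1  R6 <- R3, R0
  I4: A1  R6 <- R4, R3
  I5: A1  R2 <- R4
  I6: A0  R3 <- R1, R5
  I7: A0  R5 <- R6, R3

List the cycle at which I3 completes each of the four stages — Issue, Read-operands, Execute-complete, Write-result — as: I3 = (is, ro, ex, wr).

I3 = (3, 6, 11, 12)

t=1  I1 dispatched to A1
t=2  I1 operands ready · I2 dispatched to A0
t=3  I2 operands ready · I3 dispatched to M1
t=4  I1 complete · I2 complete
t=5  R2←I1 · R3←I2
t=6  I3 operands ready
t=11  I3 complete
t=12  R6←I3
t=13  I4 dispatched to A1
t=14  I4 operands ready
t=16  I4 complete
t=17  R6←I4
t=18  I5 dispatched to A1
t=19  I5 operands ready · I6 dispatched to A0
t=20  I6 operands ready
t=21  I5 complete · I6 complete
t=22  R2←I5 · R3←I6
t=23  I7 dispatched to A0
t=24  I7 operands ready
t=25  I7 complete
t=26  R5←I7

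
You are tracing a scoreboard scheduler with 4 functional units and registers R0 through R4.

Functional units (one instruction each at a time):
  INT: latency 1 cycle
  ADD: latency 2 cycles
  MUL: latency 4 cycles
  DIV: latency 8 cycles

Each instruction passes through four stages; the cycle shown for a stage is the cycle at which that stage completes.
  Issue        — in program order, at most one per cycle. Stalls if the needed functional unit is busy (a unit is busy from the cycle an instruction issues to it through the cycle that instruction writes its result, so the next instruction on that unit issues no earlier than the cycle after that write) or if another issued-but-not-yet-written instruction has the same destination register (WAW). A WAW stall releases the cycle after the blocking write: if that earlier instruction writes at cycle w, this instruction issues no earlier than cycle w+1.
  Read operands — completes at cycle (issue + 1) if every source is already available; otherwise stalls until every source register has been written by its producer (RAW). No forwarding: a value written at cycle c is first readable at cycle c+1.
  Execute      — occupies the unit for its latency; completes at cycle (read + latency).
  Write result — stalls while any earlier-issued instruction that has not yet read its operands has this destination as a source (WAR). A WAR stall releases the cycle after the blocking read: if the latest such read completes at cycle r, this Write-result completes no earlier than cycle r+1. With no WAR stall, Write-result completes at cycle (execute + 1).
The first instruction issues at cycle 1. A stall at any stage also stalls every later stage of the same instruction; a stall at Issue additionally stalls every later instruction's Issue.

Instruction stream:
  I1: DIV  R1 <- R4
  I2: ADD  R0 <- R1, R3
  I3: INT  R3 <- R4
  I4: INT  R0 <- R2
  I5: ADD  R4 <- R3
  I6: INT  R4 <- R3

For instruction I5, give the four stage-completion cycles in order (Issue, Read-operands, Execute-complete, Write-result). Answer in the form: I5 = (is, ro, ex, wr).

I1 -> (1, 2, 10, 11)
I2 -> (2, 12, 14, 15)  // RAW R1: wait I1 write@11
I3 -> (3, 4, 5, 13)  // WAR R3: wait I2 read@12
I4 -> (16, 17, 18, 19)  // WAW R0: wait I2 write@15
I5 -> (17, 18, 20, 21)
I6 -> (22, 23, 24, 25)  // WAW R4: wait I5 write@21

I5 = (17, 18, 20, 21)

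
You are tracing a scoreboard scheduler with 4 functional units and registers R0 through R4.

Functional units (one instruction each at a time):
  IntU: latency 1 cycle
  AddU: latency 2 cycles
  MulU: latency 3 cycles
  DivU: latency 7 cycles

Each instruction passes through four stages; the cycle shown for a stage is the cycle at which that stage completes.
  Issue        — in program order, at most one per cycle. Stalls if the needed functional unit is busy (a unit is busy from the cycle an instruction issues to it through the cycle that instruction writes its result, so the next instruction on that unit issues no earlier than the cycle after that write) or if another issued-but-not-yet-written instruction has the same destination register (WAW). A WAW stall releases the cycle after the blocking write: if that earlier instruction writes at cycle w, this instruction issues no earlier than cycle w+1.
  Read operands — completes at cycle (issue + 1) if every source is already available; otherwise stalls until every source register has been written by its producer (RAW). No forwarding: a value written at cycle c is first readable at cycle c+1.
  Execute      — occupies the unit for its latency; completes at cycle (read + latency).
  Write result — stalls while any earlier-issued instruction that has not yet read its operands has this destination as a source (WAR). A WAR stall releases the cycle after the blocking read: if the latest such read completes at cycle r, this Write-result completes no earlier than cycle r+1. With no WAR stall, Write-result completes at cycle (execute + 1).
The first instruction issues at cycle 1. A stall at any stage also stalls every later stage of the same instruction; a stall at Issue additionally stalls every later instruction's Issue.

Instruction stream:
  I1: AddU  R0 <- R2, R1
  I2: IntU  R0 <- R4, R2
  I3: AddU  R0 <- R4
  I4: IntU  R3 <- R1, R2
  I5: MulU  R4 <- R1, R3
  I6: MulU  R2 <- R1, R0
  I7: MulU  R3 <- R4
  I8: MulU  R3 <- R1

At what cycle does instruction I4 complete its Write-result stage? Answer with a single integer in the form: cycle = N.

cycle 1: I1→AddU
cycle 2: I1 RO
cycle 4: I1 EX
cycle 5: I1 WR R0
cycle 6: I2→IntU
cycle 7: I2 RO
cycle 8: I2 EX
cycle 9: I2 WR R0
cycle 10: I3→AddU
cycle 11: I3 RO | I4→IntU
cycle 12: I4 RO | I5→MulU
cycle 13: I3 EX | I4 EX
cycle 14: I3 WR R0 | I4 WR R3
cycle 15: I5 RO
cycle 18: I5 EX
cycle 19: I5 WR R4
cycle 20: I6→MulU
cycle 21: I6 RO
cycle 24: I6 EX
cycle 25: I6 WR R2
cycle 26: I7→MulU
cycle 27: I7 RO
cycle 30: I7 EX
cycle 31: I7 WR R3
cycle 32: I8→MulU
cycle 33: I8 RO
cycle 36: I8 EX
cycle 37: I8 WR R3

cycle = 14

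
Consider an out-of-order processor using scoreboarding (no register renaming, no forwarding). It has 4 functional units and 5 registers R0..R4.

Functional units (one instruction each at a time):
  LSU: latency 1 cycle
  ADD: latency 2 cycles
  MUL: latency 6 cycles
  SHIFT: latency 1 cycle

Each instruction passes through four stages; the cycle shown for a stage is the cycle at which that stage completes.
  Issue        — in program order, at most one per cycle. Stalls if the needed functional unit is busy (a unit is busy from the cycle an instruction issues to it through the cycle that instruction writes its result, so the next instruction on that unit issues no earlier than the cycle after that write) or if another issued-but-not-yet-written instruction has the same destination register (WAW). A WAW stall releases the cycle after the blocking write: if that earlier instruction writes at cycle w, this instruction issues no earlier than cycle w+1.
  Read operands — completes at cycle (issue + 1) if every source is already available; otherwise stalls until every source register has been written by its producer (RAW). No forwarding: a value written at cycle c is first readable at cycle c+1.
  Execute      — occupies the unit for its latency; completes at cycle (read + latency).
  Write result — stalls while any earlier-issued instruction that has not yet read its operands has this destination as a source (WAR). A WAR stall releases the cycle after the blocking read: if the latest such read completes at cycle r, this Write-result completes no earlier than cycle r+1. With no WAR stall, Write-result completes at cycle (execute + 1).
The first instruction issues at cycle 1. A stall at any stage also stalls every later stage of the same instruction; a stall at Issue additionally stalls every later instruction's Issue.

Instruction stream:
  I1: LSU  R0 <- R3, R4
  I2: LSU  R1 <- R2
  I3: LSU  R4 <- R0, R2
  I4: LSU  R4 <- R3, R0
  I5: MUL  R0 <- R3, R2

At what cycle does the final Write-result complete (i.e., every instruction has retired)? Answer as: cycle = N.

cycle = 22

I1: IS=1 RO=2 EX=3 WR=4
I2: IS=5 RO=6 EX=7 WR=8  [struct: LSU busy until I1 writes@4]
I3: IS=9 RO=10 EX=11 WR=12  [struct: LSU busy until I2 writes@8]
I4: IS=13 RO=14 EX=15 WR=16  [struct: LSU busy until I3 writes@12]
I5: IS=14 RO=15 EX=21 WR=22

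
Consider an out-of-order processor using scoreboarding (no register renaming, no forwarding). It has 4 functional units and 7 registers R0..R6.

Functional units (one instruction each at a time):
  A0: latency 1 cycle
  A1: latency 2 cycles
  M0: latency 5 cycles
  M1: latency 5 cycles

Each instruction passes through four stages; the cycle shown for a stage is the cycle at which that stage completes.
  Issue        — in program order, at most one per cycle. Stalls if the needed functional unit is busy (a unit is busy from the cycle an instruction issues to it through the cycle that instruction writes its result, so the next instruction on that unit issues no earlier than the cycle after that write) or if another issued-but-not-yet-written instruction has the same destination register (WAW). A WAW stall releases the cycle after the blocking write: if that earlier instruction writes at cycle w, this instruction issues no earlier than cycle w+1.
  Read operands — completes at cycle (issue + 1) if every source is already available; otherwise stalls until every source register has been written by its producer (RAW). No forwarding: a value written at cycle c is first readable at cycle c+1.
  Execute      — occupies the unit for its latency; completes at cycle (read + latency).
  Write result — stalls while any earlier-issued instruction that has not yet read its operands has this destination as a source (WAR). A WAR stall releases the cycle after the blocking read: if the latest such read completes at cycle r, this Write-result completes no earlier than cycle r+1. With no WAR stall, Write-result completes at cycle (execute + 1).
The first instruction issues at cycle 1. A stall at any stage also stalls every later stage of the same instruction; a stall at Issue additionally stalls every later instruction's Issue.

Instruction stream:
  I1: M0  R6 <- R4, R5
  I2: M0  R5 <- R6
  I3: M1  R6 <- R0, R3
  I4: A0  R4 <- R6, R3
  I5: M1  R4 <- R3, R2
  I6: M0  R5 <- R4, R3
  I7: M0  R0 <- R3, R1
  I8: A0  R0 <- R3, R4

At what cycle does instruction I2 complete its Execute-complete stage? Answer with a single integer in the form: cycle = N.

[1] I1 dispatched to M0
[2] I1 operands ready
[7] I1 complete
[8] R6←I1
[9] I2 dispatched to M0
[10] I2 operands ready; I3 dispatched to M1
[11] I3 operands ready; I4 dispatched to A0
[15] I2 complete
[16] R5←I2; I3 complete
[17] R6←I3
[18] I4 operands ready
[19] I4 complete
[20] R4←I4
[21] I5 dispatched to M1
[22] I5 operands ready; I6 dispatched to M0
[27] I5 complete
[28] R4←I5
[29] I6 operands ready
[34] I6 complete
[35] R5←I6
[36] I7 dispatched to M0
[37] I7 operands ready
[42] I7 complete
[43] R0←I7
[44] I8 dispatched to A0
[45] I8 operands ready
[46] I8 complete
[47] R0←I8

cycle = 15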